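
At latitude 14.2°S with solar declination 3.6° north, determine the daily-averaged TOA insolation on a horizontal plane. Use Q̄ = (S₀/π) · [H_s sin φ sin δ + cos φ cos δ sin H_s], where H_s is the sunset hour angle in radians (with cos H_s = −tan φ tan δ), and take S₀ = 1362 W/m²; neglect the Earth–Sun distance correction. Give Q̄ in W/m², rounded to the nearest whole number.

cos H_s = −tan(-14.2°) · tan(3.6°) = 0.0159, so H_s = arccos(0.0159) = 89.09°. In radians, H_s = 1.5549.
H_s sin φ sin δ = 1.5549 × -0.2453 × 0.0628 = -0.0240.
cos φ cos δ sin H_s = 0.9694 × 0.9980 × 0.9999 = 0.9674.
Q̄ = (1362/π) × (-0.0240 + 0.9674) = 433.54 × 0.9434 = 409.00 W/m².

409 W/m²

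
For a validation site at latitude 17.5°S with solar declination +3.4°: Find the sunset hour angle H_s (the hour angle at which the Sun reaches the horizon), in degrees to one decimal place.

cos H_s = −tan(-17.5°) · tan(3.4°) = 0.0187, so H_s = arccos(0.0187) = 88.93°.

88.9°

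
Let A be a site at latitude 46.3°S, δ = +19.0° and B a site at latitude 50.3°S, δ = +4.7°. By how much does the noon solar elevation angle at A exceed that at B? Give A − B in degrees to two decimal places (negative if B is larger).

A: 90° − |-46.3 − (19.0)| = 24.70°.
B: 90° − |-50.3 − (4.7)| = 35.00°.
A − B = 24.70 − 35.00 = -10.30°.

-10.30°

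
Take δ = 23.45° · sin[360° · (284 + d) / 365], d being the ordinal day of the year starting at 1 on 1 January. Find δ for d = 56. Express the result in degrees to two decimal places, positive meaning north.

-9.78°

360 × (284 + 56) / 365 = 335.342°; sin(335.342°) = -0.4172.
δ = 23.45 × -0.4172 = -9.783° ≈ -9.78°.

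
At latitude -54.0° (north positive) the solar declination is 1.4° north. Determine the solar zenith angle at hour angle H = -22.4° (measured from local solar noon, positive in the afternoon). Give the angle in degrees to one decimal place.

cos θ_z = sin(-54.0°) sin(1.4°) + cos(-54.0°) cos(1.4°) cos(-22.40°) = -0.0198 + 0.5433 = 0.5235.
θ_z = arccos(0.5235) = 58.43°.

58.4°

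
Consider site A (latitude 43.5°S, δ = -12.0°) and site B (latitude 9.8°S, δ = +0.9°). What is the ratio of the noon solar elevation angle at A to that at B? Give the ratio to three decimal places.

A: 90° − |-43.5 − (-12.0)| = 58.50°.
B: 90° − |-9.8 − (0.9)| = 79.30°.
Ratio A/B = 58.5000 / 79.3000 = 0.7377.

0.738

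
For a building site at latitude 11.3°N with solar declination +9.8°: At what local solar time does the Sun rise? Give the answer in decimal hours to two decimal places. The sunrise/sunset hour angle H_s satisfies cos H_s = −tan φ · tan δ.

5.87 h

−tan φ tan δ = −(0.1998)(0.1727) = -0.0345; H_s = arccos(-0.0345) = 91.98°.
Sunrise is at 12 − H_s/15 = 12 − 6.132 = 5.868 h local solar time.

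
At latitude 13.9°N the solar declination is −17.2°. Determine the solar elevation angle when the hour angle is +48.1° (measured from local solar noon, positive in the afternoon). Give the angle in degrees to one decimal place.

33.2°

cos θ_z = sin φ sin δ + cos φ cos δ cos H = (0.2402)(-0.2957) + (0.9707)(0.9553)(0.6678) = 0.5482.
θ_z = arccos(0.5482) = 56.76°, so the elevation is 90° − 56.76° = 33.24°.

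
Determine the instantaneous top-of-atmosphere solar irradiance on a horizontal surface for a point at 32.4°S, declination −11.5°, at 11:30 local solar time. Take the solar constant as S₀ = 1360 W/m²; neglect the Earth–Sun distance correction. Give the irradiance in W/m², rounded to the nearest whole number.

Hour angle H = 15° × (11.5 − 12) = -7.50°.
With φ = -32.4°, δ = -11.5°, H = -7.50°: sin φ sin δ = 0.1068, cos φ cos δ cos H = 0.8203, so cos θ_z = 0.9271.
Top-of-atmosphere irradiance = S₀ cos θ_z = 1360 × 0.9271 = 1260.86 W/m².

1261 W/m²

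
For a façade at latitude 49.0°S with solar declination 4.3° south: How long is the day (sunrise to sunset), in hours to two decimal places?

12.66 hours

cos H_s = −tan(-49.0°) · tan(-4.3°) = -0.0865, so H_s = arccos(-0.0865) = 94.96°.
Day length = 2 H_s / 15° h⁻¹ = 189.92° / 15 = 12.661 h.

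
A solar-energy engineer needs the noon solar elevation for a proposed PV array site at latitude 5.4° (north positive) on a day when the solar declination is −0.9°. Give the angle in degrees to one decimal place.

At local solar noon the hour angle is zero, so the elevation is 90° − |φ − δ| = 90° − |5.4° − (-0.9°)| = 90° − 6.3° = 83.7°.

83.7°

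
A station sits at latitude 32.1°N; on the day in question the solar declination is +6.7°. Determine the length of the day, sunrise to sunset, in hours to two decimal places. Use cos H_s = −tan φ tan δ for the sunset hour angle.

12.56 hours

cos H_s = −tan(32.1°) · tan(6.7°) = -0.0737, so H_s = arccos(-0.0737) = 94.23°.
Day length = 2 H_s / 15° h⁻¹ = 188.46° / 15 = 12.564 h.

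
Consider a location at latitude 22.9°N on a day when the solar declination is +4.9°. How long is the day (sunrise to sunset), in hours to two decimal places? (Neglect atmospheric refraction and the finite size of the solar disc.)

12.28 hours

cos H_s = −tan(22.9°) · tan(4.9°) = -0.0362, so H_s = arccos(-0.0362) = 92.07°.
Day length = 2 H_s / 15° h⁻¹ = 184.14° / 15 = 12.276 h.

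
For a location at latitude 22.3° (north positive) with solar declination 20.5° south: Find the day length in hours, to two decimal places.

10.82 hours

The sunset hour angle satisfies cos H_s = −tan φ tan δ = 0.1533, giving H_s = 81.18°.
Day length = 2 H_s / 15° h⁻¹ = 162.36° / 15 = 10.824 h.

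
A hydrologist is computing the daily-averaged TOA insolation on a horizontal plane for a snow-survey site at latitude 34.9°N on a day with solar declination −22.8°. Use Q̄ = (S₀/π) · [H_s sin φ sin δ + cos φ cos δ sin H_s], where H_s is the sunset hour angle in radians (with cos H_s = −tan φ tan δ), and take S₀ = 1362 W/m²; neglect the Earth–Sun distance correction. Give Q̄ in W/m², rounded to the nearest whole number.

The sunset hour angle satisfies cos H_s = −tan φ tan δ = 0.2932, giving H_s = 72.95°. In radians, H_s = 1.2732.
H_s sin φ sin δ = 1.2732 × 0.5721 × -0.3875 = -0.2823.
cos φ cos δ sin H_s = 0.8202 × 0.9219 × 0.9560 = 0.7229.
Q̄ = (1362/π) × (-0.2823 + 0.7229) = 433.54 × 0.4406 = 191.02 W/m².

191 W/m²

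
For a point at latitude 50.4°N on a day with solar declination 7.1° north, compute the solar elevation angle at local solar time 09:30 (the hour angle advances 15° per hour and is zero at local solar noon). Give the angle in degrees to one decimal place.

36.7°

Hour angle H = 15° × (9.5 − 12) = -37.50°.
With φ = 50.4°, δ = 7.1°, H = -37.50°: sin φ sin δ = 0.0952, cos φ cos δ cos H = 0.5018, so cos θ_z = 0.5970.
θ_z = arccos(0.5970) = 53.34°, so the elevation is 90° − 53.34° = 36.66°.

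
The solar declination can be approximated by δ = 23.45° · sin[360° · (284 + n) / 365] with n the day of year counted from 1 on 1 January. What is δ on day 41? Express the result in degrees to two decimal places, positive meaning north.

-14.90°

360 × (284 + 41) / 365 = 320.548°; sin(320.548°) = -0.6354.
δ = 23.45 × -0.6354 = -14.900° ≈ -14.90°.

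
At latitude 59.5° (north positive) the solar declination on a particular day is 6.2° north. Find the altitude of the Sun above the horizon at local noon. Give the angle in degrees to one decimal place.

36.7°

At local solar noon the hour angle is zero, so the elevation is 90° − |φ − δ| = 90° − |59.5° − (6.2°)| = 90° − 53.3° = 36.7°.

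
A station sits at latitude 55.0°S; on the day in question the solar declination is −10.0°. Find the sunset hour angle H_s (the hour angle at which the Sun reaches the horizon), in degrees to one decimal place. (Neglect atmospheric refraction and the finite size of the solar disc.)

104.6°

cos H_s = −tan(-55.0°) · tan(-10.0°) = -0.2518, so H_s = arccos(-0.2518) = 104.58°.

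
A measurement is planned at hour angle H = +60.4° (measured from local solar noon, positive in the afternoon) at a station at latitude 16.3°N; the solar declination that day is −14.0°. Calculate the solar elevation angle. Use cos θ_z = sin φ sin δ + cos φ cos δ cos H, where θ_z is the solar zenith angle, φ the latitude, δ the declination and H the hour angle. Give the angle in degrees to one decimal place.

23.1°

cos θ_z = sin φ sin δ + cos φ cos δ cos H = (0.2807)(-0.2419) + (0.9598)(0.9703)(0.4939) = 0.3921.
θ_z = arccos(0.3921) = 66.91°, so the elevation is 90° − 66.91° = 23.09°.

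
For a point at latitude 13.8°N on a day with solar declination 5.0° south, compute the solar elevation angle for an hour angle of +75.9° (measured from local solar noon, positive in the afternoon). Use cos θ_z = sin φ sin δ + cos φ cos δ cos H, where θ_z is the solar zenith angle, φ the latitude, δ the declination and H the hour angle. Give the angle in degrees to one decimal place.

12.4°

cos θ_z = sin φ sin δ + cos φ cos δ cos H = (0.2385)(-0.0872) + (0.9711)(0.9962)(0.2436) = 0.2149.
θ_z = arccos(0.2149) = 77.59°, so the elevation is 90° − 77.59° = 12.41°.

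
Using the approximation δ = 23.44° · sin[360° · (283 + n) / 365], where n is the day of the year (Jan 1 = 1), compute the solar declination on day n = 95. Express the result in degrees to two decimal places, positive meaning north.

360 × (283 + 95) / 365 = 372.822°; sin(372.822°) = 0.2219.
δ = 23.44 × 0.2219 = 5.201° ≈ +5.20°.

+5.20°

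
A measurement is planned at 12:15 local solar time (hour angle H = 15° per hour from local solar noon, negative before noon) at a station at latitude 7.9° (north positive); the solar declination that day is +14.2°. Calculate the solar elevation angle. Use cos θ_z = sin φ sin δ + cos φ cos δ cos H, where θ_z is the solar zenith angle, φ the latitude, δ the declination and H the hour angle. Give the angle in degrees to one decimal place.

Hour angle H = 15° × (12.25 − 12) = 3.75°.
With φ = 7.9°, δ = 14.2°, H = 3.75°: sin φ sin δ = 0.0337, cos φ cos δ cos H = 0.9582, so cos θ_z = 0.9919.
θ_z = arccos(0.9919) = 7.30°, so the elevation is 90° − 7.30° = 82.70°.

82.7°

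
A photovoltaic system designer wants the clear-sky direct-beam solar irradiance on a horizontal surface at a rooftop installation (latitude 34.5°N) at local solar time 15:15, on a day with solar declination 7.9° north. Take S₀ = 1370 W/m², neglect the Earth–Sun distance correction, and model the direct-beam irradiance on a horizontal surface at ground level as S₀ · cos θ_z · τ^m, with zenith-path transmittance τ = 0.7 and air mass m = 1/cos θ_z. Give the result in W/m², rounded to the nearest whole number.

473 W/m²

Hour angle H = 15° × (15.25 − 12) = 48.75°.
cos θ_z = sin(34.5°) sin(7.9°) + cos(34.5°) cos(7.9°) cos(48.75°) = 0.0778 + 0.5382 = 0.6160.
Air mass m = 1/cos θ_z = 1/0.6160 = 1.623; τ^m = 0.7^1.623 = 0.5605.
Surface direct beam = 1370 × 0.6160 × 0.5605 = 473.02 W/m².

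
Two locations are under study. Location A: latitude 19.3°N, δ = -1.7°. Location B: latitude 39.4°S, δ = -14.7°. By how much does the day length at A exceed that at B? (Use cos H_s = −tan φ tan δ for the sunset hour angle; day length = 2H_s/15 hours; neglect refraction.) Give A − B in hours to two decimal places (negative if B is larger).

-1.74 h

A: H_s = arccos(−tan 19.3° · tan -1.7°) = 89.40°, so 2H_s/15 = 11.9200 h.
B: H_s = arccos(−tan -39.4° · tan -14.7°) = 102.44°, so 2H_s/15 = 13.6587 h.
A − B = 11.9200 − 13.6587 = -1.7387 h.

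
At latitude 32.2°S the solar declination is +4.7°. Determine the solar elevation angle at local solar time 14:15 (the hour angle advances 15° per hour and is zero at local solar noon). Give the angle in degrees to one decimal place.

Hour angle H = 15° × (14.25 − 12) = 33.75°.
cos θ_z = sin(-32.2°) sin(4.7°) + cos(-32.2°) cos(4.7°) cos(33.75°) = -0.0437 + 0.7012 = 0.6575.
θ_z = arccos(0.6575) = 48.89°, so the elevation is 90° − 48.89° = 41.11°.

41.1°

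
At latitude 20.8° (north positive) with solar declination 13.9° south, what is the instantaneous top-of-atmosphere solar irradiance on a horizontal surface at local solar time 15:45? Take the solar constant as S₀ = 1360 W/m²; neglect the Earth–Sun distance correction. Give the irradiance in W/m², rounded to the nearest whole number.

570 W/m²

Hour angle H = 15° × (15.75 − 12) = 56.25°.
With φ = 20.8°, δ = -13.9°, H = 56.25°: sin φ sin δ = -0.0853, cos φ cos δ cos H = 0.5042, so cos θ_z = 0.4189.
Top-of-atmosphere irradiance = S₀ cos θ_z = 1360 × 0.4189 = 569.70 W/m².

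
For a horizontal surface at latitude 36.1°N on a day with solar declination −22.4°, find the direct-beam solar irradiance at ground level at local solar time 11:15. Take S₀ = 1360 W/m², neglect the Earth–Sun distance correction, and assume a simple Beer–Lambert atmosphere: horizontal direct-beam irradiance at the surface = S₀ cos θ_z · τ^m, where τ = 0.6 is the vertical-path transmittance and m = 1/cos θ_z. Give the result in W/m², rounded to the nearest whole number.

Hour angle H = 15° × (11.25 − 12) = -11.25°.
cos θ_z = sin φ sin δ + cos φ cos δ cos H = (0.5892)(-0.3811) + (0.8080)(0.9245)(0.9808) = 0.5081.
Air mass m = 1/cos θ_z = 1/0.5081 = 1.968; τ^m = 0.6^1.968 = 0.3659.
Surface direct beam = 1360 × 0.5081 × 0.3659 = 252.84 W/m².

253 W/m²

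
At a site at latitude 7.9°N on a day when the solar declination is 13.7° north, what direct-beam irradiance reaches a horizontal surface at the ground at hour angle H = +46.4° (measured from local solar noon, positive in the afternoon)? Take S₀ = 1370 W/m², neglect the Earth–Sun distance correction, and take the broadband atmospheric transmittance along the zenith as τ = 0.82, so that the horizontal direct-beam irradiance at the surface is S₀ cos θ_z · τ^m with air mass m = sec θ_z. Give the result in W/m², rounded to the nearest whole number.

717 W/m²

With φ = 7.9°, δ = 13.7°, H = 46.40°: sin φ sin δ = 0.0326, cos φ cos δ cos H = 0.6636, so cos θ_z = 0.6962.
Air mass m = 1/cos θ_z = 1/0.6962 = 1.436; τ^m = 0.82^1.436 = 0.7520.
Surface direct beam = 1370 × 0.6962 × 0.7520 = 717.25 W/m².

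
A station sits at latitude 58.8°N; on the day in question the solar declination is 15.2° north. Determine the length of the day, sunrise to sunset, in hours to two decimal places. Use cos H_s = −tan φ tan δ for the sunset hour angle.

cos H_s = −tan(58.8°) · tan(15.2°) = -0.4486, so H_s = arccos(-0.4486) = 116.65°.
Day length = 2 H_s / 15° h⁻¹ = 233.30° / 15 = 15.553 h.

15.55 hours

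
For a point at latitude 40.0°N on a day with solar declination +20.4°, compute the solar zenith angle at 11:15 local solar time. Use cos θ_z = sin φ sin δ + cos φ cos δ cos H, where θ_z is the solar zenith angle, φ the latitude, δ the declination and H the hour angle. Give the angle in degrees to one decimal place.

21.8°

Hour angle H = 15° × (11.25 − 12) = -11.25°.
With φ = 40.0°, δ = 20.4°, H = -11.25°: sin φ sin δ = 0.2241, cos φ cos δ cos H = 0.7042, so cos θ_z = 0.9283.
θ_z = arccos(0.9283) = 21.83°.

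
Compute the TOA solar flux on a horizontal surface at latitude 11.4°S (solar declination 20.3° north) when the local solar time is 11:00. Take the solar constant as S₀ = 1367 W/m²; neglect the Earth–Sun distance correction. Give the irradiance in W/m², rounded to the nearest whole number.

1120 W/m²

Hour angle H = 15° × (11 − 12) = -15.00°.
With φ = -11.4°, δ = 20.3°, H = -15.00°: sin φ sin δ = -0.0686, cos φ cos δ cos H = 0.8881, so cos θ_z = 0.8195.
Top-of-atmosphere irradiance = S₀ cos θ_z = 1367 × 0.8195 = 1120.26 W/m².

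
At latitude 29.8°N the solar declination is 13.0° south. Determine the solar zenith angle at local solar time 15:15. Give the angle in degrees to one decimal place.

63.5°

Hour angle H = 15° × (15.25 − 12) = 48.75°.
With φ = 29.8°, δ = -13.0°, H = 48.75°: sin φ sin δ = -0.1118, cos φ cos δ cos H = 0.5575, so cos θ_z = 0.4457.
θ_z = arccos(0.4457) = 63.53°.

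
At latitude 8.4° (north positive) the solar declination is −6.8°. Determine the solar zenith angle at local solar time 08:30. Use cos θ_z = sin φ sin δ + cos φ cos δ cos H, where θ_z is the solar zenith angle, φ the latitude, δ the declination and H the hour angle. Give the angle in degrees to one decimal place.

54.5°

Hour angle H = 15° × (8.5 − 12) = -52.50°.
With φ = 8.4°, δ = -6.8°, H = -52.50°: sin φ sin δ = -0.0173, cos φ cos δ cos H = 0.5980, so cos θ_z = 0.5807.
θ_z = arccos(0.5807) = 54.50°.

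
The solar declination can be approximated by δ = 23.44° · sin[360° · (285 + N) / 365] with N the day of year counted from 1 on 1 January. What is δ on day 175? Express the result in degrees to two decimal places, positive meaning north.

360 × (285 + 175) / 365 = 453.699°; sin(453.699°) = 0.9979.
δ = 23.44 × 0.9979 = 23.391° ≈ +23.39°.

+23.39°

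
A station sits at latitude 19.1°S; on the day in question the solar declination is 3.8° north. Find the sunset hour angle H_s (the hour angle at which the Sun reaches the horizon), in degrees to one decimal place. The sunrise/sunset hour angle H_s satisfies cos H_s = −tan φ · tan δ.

88.7°

The sunset hour angle satisfies cos H_s = −tan φ tan δ = 0.0230, giving H_s = 88.68°.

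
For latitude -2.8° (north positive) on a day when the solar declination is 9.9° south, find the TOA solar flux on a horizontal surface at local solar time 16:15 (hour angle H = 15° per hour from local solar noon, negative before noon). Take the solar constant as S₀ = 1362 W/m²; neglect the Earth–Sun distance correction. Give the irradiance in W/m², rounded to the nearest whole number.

604 W/m²

Hour angle H = 15° × (16.25 − 12) = 63.75°.
cos θ_z = sin(-2.8°) sin(-9.9°) + cos(-2.8°) cos(-9.9°) cos(63.75°) = 0.0084 + 0.4352 = 0.4436.
Top-of-atmosphere irradiance = S₀ cos θ_z = 1362 × 0.4436 = 604.18 W/m².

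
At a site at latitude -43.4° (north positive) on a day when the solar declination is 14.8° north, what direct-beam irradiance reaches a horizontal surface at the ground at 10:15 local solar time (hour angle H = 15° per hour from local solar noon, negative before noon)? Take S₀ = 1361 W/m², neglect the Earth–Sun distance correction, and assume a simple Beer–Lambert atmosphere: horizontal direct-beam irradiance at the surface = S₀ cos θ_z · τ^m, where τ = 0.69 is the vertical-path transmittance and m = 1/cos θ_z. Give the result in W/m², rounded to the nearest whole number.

273 W/m²

Hour angle H = 15° × (10.25 − 12) = -26.25°.
cos θ_z = sin(-43.4°) sin(14.8°) + cos(-43.4°) cos(14.8°) cos(-26.25°) = -0.1755 + 0.6300 = 0.4545.
Air mass m = 1/cos θ_z = 1/0.4545 = 2.200; τ^m = 0.69^2.200 = 0.4420.
Surface direct beam = 1361 × 0.4545 × 0.4420 = 273.41 W/m².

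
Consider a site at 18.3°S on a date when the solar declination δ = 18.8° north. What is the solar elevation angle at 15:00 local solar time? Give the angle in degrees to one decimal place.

Hour angle H = 15° × (15 − 12) = 45.00°.
With φ = -18.3°, δ = 18.8°, H = 45.00°: sin φ sin δ = -0.1012, cos φ cos δ cos H = 0.6355, so cos θ_z = 0.5343.
θ_z = arccos(0.5343) = 57.70°, so the elevation is 90° − 57.70° = 32.30°.

32.3°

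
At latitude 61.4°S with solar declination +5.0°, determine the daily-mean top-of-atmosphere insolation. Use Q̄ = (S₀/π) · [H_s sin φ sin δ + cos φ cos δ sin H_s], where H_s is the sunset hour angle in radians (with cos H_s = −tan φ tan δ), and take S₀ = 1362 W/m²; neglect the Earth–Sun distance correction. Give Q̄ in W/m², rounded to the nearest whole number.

cos H_s = −tan(-61.4°) · tan(5.0°) = 0.1605, so H_s = arccos(0.1605) = 80.76°. In radians, H_s = 1.4095.
H_s sin φ sin δ = 1.4095 × -0.8780 × 0.0872 = -0.1079.
cos φ cos δ sin H_s = 0.4787 × 0.9962 × 0.9870 = 0.4707.
Q̄ = (1362/π) × (-0.1079 + 0.4707) = 433.54 × 0.3628 = 157.29 W/m².

157 W/m²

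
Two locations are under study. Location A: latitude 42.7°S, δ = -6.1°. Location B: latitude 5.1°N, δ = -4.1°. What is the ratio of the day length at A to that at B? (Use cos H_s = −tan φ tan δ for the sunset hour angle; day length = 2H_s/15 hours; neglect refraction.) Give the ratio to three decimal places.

A: H_s = arccos(−tan -42.7° · tan -6.1°) = 95.66°, so 2H_s/15 = 12.7547 h.
B: H_s = arccos(−tan 5.1° · tan -4.1°) = 89.63°, so 2H_s/15 = 11.9507 h.
Ratio A/B = 12.7547 / 11.9507 = 1.0673.

1.067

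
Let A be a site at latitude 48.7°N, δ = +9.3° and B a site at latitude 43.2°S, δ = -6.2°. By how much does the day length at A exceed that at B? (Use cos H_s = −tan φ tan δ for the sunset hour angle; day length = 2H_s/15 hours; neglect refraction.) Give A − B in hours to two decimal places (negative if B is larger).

A: H_s = arccos(−tan 48.7° · tan 9.3°) = 100.74°, so 2H_s/15 = 13.4320 h.
B: H_s = arccos(−tan -43.2° · tan -6.2°) = 95.86°, so 2H_s/15 = 12.7813 h.
A − B = 13.4320 − 12.7813 = 0.6507 h.

+0.65 h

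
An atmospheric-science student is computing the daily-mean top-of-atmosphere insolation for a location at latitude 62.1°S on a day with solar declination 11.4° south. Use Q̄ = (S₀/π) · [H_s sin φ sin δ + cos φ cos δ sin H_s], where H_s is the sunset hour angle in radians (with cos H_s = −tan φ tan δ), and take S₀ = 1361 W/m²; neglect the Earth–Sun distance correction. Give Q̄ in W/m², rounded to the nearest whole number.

332 W/m²

The sunset hour angle satisfies cos H_s = −tan φ tan δ = -0.3808, giving H_s = 112.38°. In radians, H_s = 1.9614.
H_s sin φ sin δ = 1.9614 × -0.8838 × -0.1977 = 0.3427.
cos φ cos δ sin H_s = 0.4679 × 0.9803 × 0.9247 = 0.4241.
Q̄ = (1361/π) × (0.3427 + 0.4241) = 433.22 × 0.7668 = 332.19 W/m².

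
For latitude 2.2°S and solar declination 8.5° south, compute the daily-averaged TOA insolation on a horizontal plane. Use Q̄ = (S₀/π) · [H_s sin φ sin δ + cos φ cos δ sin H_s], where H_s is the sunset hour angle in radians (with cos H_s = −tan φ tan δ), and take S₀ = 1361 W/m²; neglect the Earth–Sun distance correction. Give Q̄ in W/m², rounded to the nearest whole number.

The sunset hour angle satisfies cos H_s = −tan φ tan δ = -0.0057, giving H_s = 90.33°. In radians, H_s = 1.5766.
H_s sin φ sin δ = 1.5766 × -0.0384 × -0.1478 = 0.0089.
cos φ cos δ sin H_s = 0.9993 × 0.9890 × 1.0000 = 0.9883.
Q̄ = (1361/π) × (0.0089 + 0.9883) = 433.22 × 0.9972 = 432.01 W/m².

432 W/m²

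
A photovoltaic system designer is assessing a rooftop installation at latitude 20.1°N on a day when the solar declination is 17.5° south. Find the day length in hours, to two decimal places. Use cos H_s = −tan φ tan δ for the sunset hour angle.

The sunset hour angle satisfies cos H_s = −tan φ tan δ = 0.1154, giving H_s = 83.37°.
Day length = 2 H_s / 15° h⁻¹ = 166.74° / 15 = 11.116 h.

11.12 hours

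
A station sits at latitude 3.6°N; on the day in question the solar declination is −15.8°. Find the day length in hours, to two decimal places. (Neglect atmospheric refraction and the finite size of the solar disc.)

−tan φ tan δ = −(0.0629)(-0.2830) = 0.0178; H_s = arccos(0.0178) = 88.98°.
Day length = 2 H_s / 15° h⁻¹ = 177.96° / 15 = 11.864 h.

11.86 hours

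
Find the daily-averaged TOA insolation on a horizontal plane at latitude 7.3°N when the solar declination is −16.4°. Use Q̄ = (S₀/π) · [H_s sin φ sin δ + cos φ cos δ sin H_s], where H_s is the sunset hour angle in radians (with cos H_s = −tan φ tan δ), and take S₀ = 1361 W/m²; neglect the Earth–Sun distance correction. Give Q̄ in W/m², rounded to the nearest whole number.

388 W/m²

cos H_s = −tan(7.3°) · tan(-16.4°) = 0.0377, so H_s = arccos(0.0377) = 87.84°. In radians, H_s = 1.5331.
H_s sin φ sin δ = 1.5331 × 0.1271 × -0.2823 = -0.0550.
cos φ cos δ sin H_s = 0.9919 × 0.9593 × 0.9993 = 0.9509.
Q̄ = (1361/π) × (-0.0550 + 0.9509) = 433.22 × 0.8959 = 388.12 W/m².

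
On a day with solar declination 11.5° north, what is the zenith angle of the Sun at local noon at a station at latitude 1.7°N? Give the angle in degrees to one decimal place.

9.8°

At local solar noon the hour angle is zero, so the zenith angle is |φ − δ| = |1.7° − (11.5°)| = 9.8°.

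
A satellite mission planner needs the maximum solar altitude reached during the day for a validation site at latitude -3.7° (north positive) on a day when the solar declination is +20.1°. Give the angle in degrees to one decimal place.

At local solar noon the hour angle is zero, so the elevation is 90° − |φ − δ| = 90° − |-3.7° − (20.1°)| = 90° − 23.8° = 66.2°.

66.2°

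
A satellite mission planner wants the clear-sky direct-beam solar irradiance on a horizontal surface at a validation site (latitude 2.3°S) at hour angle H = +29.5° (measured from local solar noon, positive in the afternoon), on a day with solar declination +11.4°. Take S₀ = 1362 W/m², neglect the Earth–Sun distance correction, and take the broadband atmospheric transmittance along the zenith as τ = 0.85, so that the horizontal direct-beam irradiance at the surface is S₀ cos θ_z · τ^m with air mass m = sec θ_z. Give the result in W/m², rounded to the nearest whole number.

949 W/m²

cos θ_z = sin φ sin δ + cos φ cos δ cos H = (-0.0401)(0.1977) + (0.9992)(0.9803)(0.8704) = 0.8446.
Air mass m = 1/cos θ_z = 1/0.8446 = 1.184; τ^m = 0.85^1.184 = 0.8250.
Surface direct beam = 1362 × 0.8446 × 0.8250 = 949.03 W/m².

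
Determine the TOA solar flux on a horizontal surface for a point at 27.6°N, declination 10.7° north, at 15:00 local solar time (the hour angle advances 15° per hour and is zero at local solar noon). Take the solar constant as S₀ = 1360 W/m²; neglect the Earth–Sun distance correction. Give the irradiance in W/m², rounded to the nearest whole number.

954 W/m²

Hour angle H = 15° × (15 − 12) = 45.00°.
With φ = 27.6°, δ = 10.7°, H = 45.00°: sin φ sin δ = 0.0860, cos φ cos δ cos H = 0.6157, so cos θ_z = 0.7017.
Top-of-atmosphere irradiance = S₀ cos θ_z = 1360 × 0.7017 = 954.31 W/m².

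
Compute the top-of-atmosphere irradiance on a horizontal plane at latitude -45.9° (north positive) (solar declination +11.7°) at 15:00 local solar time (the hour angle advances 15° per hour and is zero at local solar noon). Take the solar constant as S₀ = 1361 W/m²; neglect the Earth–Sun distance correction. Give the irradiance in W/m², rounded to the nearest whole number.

Hour angle H = 15° × (15 − 12) = 45.00°.
With φ = -45.9°, δ = 11.7°, H = 45.00°: sin φ sin δ = -0.1456, cos φ cos δ cos H = 0.4819, so cos θ_z = 0.3363.
Top-of-atmosphere irradiance = S₀ cos θ_z = 1361 × 0.3363 = 457.70 W/m².

458 W/m²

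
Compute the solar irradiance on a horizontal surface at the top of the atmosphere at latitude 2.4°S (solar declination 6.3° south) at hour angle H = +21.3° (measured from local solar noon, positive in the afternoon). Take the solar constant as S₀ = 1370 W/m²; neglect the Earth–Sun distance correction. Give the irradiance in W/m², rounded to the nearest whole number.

cos θ_z = sin φ sin δ + cos φ cos δ cos H = (-0.0419)(-0.1097) + (0.9991)(0.9940)(0.9317) = 0.9299.
Top-of-atmosphere irradiance = S₀ cos θ_z = 1370 × 0.9299 = 1273.96 W/m².

1274 W/m²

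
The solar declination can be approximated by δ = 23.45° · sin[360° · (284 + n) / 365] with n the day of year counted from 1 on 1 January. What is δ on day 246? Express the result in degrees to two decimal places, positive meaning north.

+6.96°

360 × (284 + 246) / 365 = 522.740°; sin(522.740°) = 0.2967.
δ = 23.45 × 0.2967 = 6.958° ≈ +6.96°.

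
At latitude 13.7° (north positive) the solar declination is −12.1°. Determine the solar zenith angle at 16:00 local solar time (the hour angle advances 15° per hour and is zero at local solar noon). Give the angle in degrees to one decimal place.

64.8°

Hour angle H = 15° × (16 − 12) = 60.00°.
cos θ_z = sin(13.7°) sin(-12.1°) + cos(13.7°) cos(-12.1°) cos(60.00°) = -0.0496 + 0.4750 = 0.4254.
θ_z = arccos(0.4254) = 64.82°.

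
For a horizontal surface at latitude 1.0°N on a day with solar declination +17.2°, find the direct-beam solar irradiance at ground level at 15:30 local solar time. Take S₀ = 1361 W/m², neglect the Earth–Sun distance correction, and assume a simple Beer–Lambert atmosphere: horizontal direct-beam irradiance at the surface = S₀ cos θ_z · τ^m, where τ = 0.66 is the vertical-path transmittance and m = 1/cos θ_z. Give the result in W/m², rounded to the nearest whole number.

Hour angle H = 15° × (15.5 − 12) = 52.50°.
cos θ_z = sin φ sin δ + cos φ cos δ cos H = (0.0175)(0.2957) + (0.9998)(0.9553)(0.6088) = 0.5866.
Air mass m = 1/cos θ_z = 1/0.5866 = 1.705; τ^m = 0.66^1.705 = 0.4924.
Surface direct beam = 1361 × 0.5866 × 0.4924 = 393.11 W/m².

393 W/m²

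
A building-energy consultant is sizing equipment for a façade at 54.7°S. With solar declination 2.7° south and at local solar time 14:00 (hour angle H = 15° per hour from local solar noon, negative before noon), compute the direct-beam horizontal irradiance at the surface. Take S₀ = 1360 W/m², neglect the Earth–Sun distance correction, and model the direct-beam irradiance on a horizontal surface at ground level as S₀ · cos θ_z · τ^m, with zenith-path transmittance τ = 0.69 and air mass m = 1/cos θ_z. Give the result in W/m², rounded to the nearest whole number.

367 W/m²

Hour angle H = 15° × (14 − 12) = 30.00°.
cos θ_z = sin φ sin δ + cos φ cos δ cos H = (-0.8161)(-0.0471) + (0.5779)(0.9989)(0.8660) = 0.5383.
Air mass m = 1/cos θ_z = 1/0.5383 = 1.858; τ^m = 0.69^1.858 = 0.5019.
Surface direct beam = 1360 × 0.5383 × 0.5019 = 367.43 W/m².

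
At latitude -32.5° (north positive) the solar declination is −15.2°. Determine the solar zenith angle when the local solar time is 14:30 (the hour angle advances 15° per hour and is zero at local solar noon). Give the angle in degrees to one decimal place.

38.1°

Hour angle H = 15° × (14.5 − 12) = 37.50°.
With φ = -32.5°, δ = -15.2°, H = 37.50°: sin φ sin δ = 0.1409, cos φ cos δ cos H = 0.6457, so cos θ_z = 0.7866.
θ_z = arccos(0.7866) = 38.13°.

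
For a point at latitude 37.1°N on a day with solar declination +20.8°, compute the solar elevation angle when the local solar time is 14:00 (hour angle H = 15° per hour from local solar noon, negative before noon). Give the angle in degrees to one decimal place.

59.3°

Hour angle H = 15° × (14 − 12) = 30.00°.
With φ = 37.1°, δ = 20.8°, H = 30.00°: sin φ sin δ = 0.2142, cos φ cos δ cos H = 0.6457, so cos θ_z = 0.8599.
θ_z = arccos(0.8599) = 30.69°, so the elevation is 90° − 30.69° = 59.31°.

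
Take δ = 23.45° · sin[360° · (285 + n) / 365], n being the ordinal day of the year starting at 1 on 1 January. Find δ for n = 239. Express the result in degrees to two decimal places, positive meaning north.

+9.23°

360 × (285 + 239) / 365 = 516.822°; sin(516.822°) = 0.3936.
δ = 23.45 × 0.3936 = 9.230° ≈ +9.23°.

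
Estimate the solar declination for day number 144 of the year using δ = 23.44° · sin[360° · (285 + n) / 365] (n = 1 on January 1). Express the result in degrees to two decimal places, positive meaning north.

360 × (285 + 144) / 365 = 423.123°; sin(423.123°) = 0.8920.
δ = 23.44 × 0.8920 = 20.908° ≈ +20.91°.

+20.91°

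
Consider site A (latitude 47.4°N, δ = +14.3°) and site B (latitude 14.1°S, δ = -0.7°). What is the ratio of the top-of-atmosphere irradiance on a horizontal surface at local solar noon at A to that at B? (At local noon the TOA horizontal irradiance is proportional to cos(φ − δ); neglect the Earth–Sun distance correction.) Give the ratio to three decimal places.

0.861

A: cos θ_z = cos(47.4° − (14.3°)) = 0.8377.
B: cos θ_z = cos(-14.1° − (-0.7°)) = 0.9728.
Ratio A/B = 0.8377 / 0.9728 = 0.8611.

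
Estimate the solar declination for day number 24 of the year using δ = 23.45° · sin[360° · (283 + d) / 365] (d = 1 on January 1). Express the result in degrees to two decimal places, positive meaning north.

-19.71°

360 × (283 + 24) / 365 = 302.795°; sin(302.795°) = -0.8406.
δ = 23.45 × -0.8406 = -19.712° ≈ -19.71°.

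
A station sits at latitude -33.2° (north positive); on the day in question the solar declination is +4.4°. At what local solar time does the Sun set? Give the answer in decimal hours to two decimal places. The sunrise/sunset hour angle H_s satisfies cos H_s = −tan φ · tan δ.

17.81 h

The sunset hour angle satisfies cos H_s = −tan φ tan δ = 0.0504, giving H_s = 87.11°.
Sunset is at 12 + H_s/15 = 12 + 5.807 = 17.807 h local solar time.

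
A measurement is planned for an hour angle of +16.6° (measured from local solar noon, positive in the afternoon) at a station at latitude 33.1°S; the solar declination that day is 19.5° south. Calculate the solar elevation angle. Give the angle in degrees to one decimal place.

69.9°

cos θ_z = sin(-33.1°) sin(-19.5°) + cos(-33.1°) cos(-19.5°) cos(16.60°) = 0.1823 + 0.7568 = 0.9391.
θ_z = arccos(0.9391) = 20.10°, so the elevation is 90° − 20.10° = 69.90°.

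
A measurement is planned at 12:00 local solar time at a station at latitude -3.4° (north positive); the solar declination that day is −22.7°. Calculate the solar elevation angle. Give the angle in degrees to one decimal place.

70.7°

Hour angle H = 15° × (12 − 12) = 0.00°.
With φ = -3.4°, δ = -22.7°, H = 0.00°: sin φ sin δ = 0.0229, cos φ cos δ cos H = 0.9209, so cos θ_z = 0.9438.
θ_z = arccos(0.9438) = 19.30°, so the elevation is 90° − 19.30° = 70.70°.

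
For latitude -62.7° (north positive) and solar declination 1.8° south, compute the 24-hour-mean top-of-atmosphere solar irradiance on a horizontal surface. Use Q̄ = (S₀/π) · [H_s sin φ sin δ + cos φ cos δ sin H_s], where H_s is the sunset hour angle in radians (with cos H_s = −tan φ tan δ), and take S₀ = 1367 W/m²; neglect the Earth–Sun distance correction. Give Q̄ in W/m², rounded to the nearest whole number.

−tan φ tan δ = −(-1.9375)(-0.0314) = -0.0608; H_s = arccos(-0.0608) = 93.49°. In radians, H_s = 1.6317.
H_s sin φ sin δ = 1.6317 × -0.8886 × -0.0314 = 0.0455.
cos φ cos δ sin H_s = 0.4586 × 0.9995 × 0.9981 = 0.4575.
Q̄ = (1367/π) × (0.0455 + 0.4575) = 435.13 × 0.5030 = 218.87 W/m².

219 W/m²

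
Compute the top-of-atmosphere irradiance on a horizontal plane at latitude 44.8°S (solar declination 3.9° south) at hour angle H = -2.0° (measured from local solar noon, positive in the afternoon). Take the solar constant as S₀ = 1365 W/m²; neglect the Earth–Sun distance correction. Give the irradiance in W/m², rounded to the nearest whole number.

With φ = -44.8°, δ = -3.9°, H = -2.00°: sin φ sin δ = 0.0479, cos φ cos δ cos H = 0.7075, so cos θ_z = 0.7554.
Top-of-atmosphere irradiance = S₀ cos θ_z = 1365 × 0.7554 = 1031.12 W/m².

1031 W/m²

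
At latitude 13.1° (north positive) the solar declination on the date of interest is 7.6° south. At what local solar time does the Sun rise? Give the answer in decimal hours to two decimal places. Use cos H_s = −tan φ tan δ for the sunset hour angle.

The sunset hour angle satisfies cos H_s = −tan φ tan δ = 0.0310, giving H_s = 88.22°.
Sunrise is at 12 − H_s/15 = 12 − 5.881 = 6.119 h local solar time.

6.12 h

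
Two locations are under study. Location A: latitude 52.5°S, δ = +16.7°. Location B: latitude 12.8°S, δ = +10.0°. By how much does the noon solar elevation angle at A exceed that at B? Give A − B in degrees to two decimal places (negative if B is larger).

-46.40°

A: 90° − |-52.5 − (16.7)| = 20.80°.
B: 90° − |-12.8 − (10.0)| = 67.20°.
A − B = 20.80 − 67.20 = -46.40°.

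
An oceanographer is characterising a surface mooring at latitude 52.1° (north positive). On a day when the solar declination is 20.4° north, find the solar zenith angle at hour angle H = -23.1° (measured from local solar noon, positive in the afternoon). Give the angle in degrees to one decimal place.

36.4°

With φ = 52.1°, δ = 20.4°, H = -23.10°: sin φ sin δ = 0.2751, cos φ cos δ cos H = 0.5296, so cos θ_z = 0.8047.
θ_z = arccos(0.8047) = 36.42°.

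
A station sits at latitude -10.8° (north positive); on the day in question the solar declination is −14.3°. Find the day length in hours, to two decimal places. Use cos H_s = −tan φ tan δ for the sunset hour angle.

The sunset hour angle satisfies cos H_s = −tan φ tan δ = -0.0486, giving H_s = 92.79°.
Day length = 2 H_s / 15° h⁻¹ = 185.58° / 15 = 12.372 h.

12.37 hours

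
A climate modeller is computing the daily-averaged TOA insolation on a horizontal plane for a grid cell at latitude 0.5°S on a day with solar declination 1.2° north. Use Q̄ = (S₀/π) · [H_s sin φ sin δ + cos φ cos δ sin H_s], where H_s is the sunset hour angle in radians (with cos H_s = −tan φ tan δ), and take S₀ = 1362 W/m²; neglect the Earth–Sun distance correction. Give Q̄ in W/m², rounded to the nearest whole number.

433 W/m²

−tan φ tan δ = −(-0.0087)(0.0209) = 0.0002; H_s = arccos(0.0002) = 89.99°. In radians, H_s = 1.5706.
H_s sin φ sin δ = 1.5706 × -0.0087 × 0.0209 = -0.0003.
cos φ cos δ sin H_s = 1.0000 × 0.9998 × 1.0000 = 0.9998.
Q̄ = (1362/π) × (-0.0003 + 0.9998) = 433.54 × 0.9995 = 433.32 W/m².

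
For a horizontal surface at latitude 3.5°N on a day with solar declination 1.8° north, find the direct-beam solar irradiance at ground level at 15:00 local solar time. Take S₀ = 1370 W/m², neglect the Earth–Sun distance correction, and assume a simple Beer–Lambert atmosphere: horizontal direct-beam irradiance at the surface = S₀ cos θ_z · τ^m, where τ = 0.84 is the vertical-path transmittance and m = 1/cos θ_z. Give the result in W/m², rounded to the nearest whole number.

Hour angle H = 15° × (15 − 12) = 45.00°.
cos θ_z = sin φ sin δ + cos φ cos δ cos H = (0.0610)(0.0314) + (0.9981)(0.9995)(0.7071) = 0.7073.
Air mass m = 1/cos θ_z = 1/0.7073 = 1.414; τ^m = 0.84^1.414 = 0.7815.
Surface direct beam = 1370 × 0.7073 × 0.7815 = 757.27 W/m².

757 W/m²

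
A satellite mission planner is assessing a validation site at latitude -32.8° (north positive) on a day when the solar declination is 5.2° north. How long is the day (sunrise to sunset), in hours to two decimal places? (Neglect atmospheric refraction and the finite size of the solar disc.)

cos H_s = −tan(-32.8°) · tan(5.2°) = 0.0587, so H_s = arccos(0.0587) = 86.63°.
Day length = 2 H_s / 15° h⁻¹ = 173.26° / 15 = 11.551 h.

11.55 hours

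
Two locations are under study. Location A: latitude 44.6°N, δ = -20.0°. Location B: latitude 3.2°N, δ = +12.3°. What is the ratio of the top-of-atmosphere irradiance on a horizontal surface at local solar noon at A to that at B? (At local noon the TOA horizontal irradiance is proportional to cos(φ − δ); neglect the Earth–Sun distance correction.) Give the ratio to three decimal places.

0.434

A: cos θ_z = cos(44.6° − (-20.0°)) = 0.4289.
B: cos θ_z = cos(3.2° − (12.3°)) = 0.9874.
Ratio A/B = 0.4289 / 0.9874 = 0.4344.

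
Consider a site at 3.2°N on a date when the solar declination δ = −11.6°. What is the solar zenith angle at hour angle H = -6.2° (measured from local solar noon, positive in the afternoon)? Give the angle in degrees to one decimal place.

16.0°

cos θ_z = sin φ sin δ + cos φ cos δ cos H = (0.0558)(-0.2011) + (0.9984)(0.9796)(0.9942) = 0.9611.
θ_z = arccos(0.9611) = 16.03°.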